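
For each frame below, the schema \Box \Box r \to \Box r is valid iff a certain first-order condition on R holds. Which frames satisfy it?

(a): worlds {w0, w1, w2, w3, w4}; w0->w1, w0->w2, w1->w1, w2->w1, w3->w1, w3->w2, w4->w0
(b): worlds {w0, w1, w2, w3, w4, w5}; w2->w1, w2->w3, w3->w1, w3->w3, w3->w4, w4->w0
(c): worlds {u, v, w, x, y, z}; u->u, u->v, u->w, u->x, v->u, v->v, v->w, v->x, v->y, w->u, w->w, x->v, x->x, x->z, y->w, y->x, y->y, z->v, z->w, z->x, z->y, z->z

Frame correspondent (Sahlqvist): \forall x \forall y (Rxy \to \exists z (Rxz \wedge Rzy)) — i.e. density.
(a): fails — Rw3w2 but no z with Rw3z and Rzw2.
(b): fails — Rw4w0 but no z with Rw4z and Rzw0.
(c): condition met.
Valid on: (c).

(c)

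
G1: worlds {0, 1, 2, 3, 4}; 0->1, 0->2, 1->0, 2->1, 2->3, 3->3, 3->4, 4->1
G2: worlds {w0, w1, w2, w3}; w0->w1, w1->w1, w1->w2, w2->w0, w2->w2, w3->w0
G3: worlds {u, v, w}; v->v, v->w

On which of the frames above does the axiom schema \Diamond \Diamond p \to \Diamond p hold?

This is the axiom for transitivity; its first-order frame correspondent is \forall x \forall y \forall z (Rxy \wedge Ryz \to Rxz).
G1: fails — R10 and R02 but not R12.
G2: fails — Rw1w2 and Rw2w0 but not Rw1w0.
G3: satisfies the condition.
Valid on: G3.

G3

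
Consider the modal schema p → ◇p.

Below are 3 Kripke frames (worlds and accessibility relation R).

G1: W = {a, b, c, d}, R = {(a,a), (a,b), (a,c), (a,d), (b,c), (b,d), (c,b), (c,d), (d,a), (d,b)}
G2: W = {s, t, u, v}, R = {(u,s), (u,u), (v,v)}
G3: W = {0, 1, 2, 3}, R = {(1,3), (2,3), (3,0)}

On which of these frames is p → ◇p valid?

The schema corresponds to reflexivity: ∀x Rxx.
G1: fails — world b does not see itself.
G2: fails — world s does not see itself.
G3: fails — world 0 does not see itself.
Valid on no frame.

none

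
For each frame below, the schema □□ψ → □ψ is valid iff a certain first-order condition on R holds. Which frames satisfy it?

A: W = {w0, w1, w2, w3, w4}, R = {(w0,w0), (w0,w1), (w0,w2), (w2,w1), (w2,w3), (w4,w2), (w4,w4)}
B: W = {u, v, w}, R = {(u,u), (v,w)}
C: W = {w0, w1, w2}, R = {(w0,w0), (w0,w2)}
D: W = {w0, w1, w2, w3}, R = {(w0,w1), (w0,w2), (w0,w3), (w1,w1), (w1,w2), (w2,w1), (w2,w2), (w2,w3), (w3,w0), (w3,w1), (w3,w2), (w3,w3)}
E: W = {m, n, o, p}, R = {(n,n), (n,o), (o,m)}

C, D

Frame correspondent (Sahlqvist): ∀x ∀y (Rxy → ∃z (Rxz ∧ Rzy)) — i.e. density.
A: fails — Rw2w1 but no z with Rw2z and Rzw1.
B: fails — Rvw but no z with Rvz and Rzw.
C: holds.
D: holds.
E: fails — Rom but no z with Roz and Rzm.
Valid on: C, D.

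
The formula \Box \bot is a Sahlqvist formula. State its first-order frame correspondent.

□⊥ is valid iff no world has any successor (otherwise □⊥ fails at any world with one).
Conversely, on a frame with emptiness of R the schema holds at every world under every valuation.
So the correspondent is emptiness of R.

Emptiness of R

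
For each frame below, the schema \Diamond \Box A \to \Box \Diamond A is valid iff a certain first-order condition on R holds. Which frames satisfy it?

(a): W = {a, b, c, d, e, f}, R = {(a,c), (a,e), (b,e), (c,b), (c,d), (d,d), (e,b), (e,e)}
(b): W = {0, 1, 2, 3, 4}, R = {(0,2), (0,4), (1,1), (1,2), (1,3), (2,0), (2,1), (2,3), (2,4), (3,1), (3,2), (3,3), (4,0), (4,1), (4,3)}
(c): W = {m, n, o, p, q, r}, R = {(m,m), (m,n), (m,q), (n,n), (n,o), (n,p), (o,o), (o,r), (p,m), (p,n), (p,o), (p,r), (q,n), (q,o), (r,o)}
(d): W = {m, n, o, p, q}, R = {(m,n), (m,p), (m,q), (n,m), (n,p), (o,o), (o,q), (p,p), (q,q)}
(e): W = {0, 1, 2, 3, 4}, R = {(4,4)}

(e)

This is the axiom for convergence; its first-order frame correspondent is \forall x \forall y \forall z (Rxy \wedge Rxz \to \exists w (Ryw \wedge Rzw)).
(a): fails — Rcd and Rcb but d and b have no common successor.
(b): fails — R20 and R24 but 0 and 4 have no common successor.
(c): fails — Rpm and Rpr but m and r have no common successor.
(d): fails — Rmq and Rmn but q and n have no common successor.
(e): ✓.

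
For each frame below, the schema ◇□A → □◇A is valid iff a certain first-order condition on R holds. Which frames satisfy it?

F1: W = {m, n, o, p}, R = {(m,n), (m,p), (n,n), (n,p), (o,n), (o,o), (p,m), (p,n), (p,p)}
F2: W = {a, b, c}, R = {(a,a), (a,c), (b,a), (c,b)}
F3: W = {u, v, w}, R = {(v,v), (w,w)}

This is the axiom for convergence; its first-order frame correspondent is ∀x ∀y ∀z (Rxy ∧ Rxz → ∃w (Ryw ∧ Rzw)).
F1: condition met.
F2: fails — Raa and Rac but a and c have no common successor.
F3: condition met.
Valid on: F1, F3.

F1, F3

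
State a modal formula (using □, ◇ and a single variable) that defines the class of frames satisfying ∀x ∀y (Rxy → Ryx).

s → □◇s

This is symmetry; the standard corresponding axiom is B: s → □◇s.
Suppose s→□◇s is valid. Take Rxy and set V(s)={x}. Then s at x, so □◇s at x, so ◇s at y, so some z with Ryz has s; z=x, i.e. Ryx.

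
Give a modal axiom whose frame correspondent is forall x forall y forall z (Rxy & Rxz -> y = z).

◇r → □r

The condition is partial functionality. The CD schema ◇r → □r defines it.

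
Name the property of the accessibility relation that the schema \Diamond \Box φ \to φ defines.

Symmetry

This is frame-equivalent to φ → □◇φ (substitute ¬φ for φ and contrapose).
Suppose φ→□◇φ is valid. Take Rxy and set V(φ)={x}. Then φ at x, so □◇φ at x, so ◇φ at y, so some z with Ryz has φ; z=x, i.e. Ryx.
The converse is a direct semantic check.
So the correspondent is symmetry.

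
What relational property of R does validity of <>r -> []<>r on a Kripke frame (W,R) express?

The Euclidean property

Suppose ◇r→□◇r is valid. Take Rxy, Rxz and set V(r)={y}. Then ◇r at x, so □◇r at x, so ◇r at z, so some w with Rzw has r; w=y, i.e. Rzy. By symmetry of the argument, Ryz.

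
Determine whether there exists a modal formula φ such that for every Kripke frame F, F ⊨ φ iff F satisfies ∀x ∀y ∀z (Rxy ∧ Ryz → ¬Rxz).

Modal frame validity is preserved under surjective bounded morphisms.
The 3-cycle (worlds w0,w1,w2 with w0→w1→w2→w0) is intransitive. Mapping every world to a single reflexive point • is a surjective bounded morphism; the reflexive point is not intransitive (R••∧R•• but R••).
So the class is not modally definable.

No — not modally definable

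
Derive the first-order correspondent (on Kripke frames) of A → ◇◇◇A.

This is a Sahlqvist (Geach-type) schema ◇^0□^0A → □^0◇^3A.
First-order correspondent: ∀x ∃w (x = w ∧ xR³w).

∀x ∃w (x = w ∧ xR³w)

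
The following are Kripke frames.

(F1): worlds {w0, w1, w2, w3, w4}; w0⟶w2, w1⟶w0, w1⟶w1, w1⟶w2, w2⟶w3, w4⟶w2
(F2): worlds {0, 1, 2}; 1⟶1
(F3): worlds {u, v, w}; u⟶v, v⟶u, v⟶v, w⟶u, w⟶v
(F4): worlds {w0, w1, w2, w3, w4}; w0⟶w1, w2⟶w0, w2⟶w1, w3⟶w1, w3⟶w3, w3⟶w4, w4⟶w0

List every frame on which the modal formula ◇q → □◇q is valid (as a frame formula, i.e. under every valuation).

Frame correspondent (Sahlqvist): ∀x ∀y ∀z (Rxy ∧ Rxz → Ryz) — i.e. the Euclidean property.
(F1): fails — Rw0w2 and Rw0w2 but not Rw2w2.
(F2): ✓.
(F3): fails — Rvu and Rvu but not Ruu.
(F4): fails — Rw0w1 and Rw0w1 but not Rw1w1.

(F2)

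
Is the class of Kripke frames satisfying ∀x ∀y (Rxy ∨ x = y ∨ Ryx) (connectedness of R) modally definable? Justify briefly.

Not modally definable

Any modally definable frame class is closed under disjoint unions.
Take 4 disjoint single-world reflexive frames: each is trivially connected, but their disjoint union has 4 worlds with no edge between distinct components, so it is not connected.
Hence connectedness of R is not modally definable.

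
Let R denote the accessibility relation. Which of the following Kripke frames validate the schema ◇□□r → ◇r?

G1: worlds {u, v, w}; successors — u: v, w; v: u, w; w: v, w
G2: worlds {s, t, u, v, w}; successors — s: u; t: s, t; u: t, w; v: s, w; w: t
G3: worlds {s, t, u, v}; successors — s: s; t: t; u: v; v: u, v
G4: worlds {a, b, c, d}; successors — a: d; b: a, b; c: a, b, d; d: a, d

Frame correspondent (Sahlqvist): ∀x ∀y (xRy → ∃w (yR²w ∧ xRw)) — i.e. a generalized confluence (Geach) condition.
G1: condition met.
G2: fails — sRu but no w* with uR²w* and sRw*.
G3: condition met.
G4: condition met.

G1, G3, G4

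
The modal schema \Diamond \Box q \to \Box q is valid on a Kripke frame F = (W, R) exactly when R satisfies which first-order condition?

Equivalently (dual form): ◇q → □◇q.
Suppose ◇q→□◇q is valid. Take Rxy, Rxz and set V(q)={y}. Then ◇q at x, so □◇q at x, so ◇q at z, so some w with Rzw has q; w=y, i.e. Rzy. By symmetry of the argument, Ryz.
Conversely, any frame satisfying \forall x \forall y \forall z (Rxy \wedge Rxz \to Ryz) validates the schema.
Frame condition: \forall x \forall y \forall z (Rxy \wedge Rxz \to Ryz).

The Euclidean property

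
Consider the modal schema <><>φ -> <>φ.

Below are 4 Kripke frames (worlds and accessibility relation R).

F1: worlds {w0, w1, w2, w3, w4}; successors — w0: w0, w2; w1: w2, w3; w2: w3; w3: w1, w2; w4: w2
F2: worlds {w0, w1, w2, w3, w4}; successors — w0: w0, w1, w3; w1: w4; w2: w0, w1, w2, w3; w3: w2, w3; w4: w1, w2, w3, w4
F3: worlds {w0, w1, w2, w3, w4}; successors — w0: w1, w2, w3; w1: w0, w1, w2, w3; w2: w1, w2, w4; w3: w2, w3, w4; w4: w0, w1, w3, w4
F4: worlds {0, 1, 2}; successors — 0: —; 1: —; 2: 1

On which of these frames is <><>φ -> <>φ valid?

F4

Frame correspondent (Sahlqvist): forall x forall y forall z (Rxy & Ryz -> Rxz) — i.e. transitivity.
F1: fails — Rw3w1 and Rw1w3 but not Rw3w3.
F2: fails — Rw3w2 and Rw2w0 but not Rw3w0.
F3: fails — Rw1w2 and Rw2w4 but not Rw1w4.
F4: condition met.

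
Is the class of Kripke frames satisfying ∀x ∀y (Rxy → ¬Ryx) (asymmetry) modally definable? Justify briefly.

No

If a class were modally definable it would be closed under surjective bounded morphisms (Goldblatt–Thomason).
The 5-cycle (worlds a,b,c,d,e with a→b→c→d→e→a) is asymmetric. Mapping every world to a single reflexive point • is a surjective bounded morphism, and the reflexive point is not asymmetric (R•• but asymmetry requires ¬R••).
So the class is not modally definable.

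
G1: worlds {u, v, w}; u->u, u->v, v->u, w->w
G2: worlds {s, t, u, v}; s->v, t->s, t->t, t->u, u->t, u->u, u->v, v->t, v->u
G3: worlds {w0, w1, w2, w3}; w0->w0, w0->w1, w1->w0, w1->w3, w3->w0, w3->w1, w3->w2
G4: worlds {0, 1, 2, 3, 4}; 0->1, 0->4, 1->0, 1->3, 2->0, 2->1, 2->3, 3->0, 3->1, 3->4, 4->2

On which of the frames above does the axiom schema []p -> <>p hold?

Frame correspondent (Sahlqvist): forall x exists y Rxy — i.e. seriality.
G1: holds.
G2: holds.
G3: fails — world w2 has no successor.
G4: holds.

G1, G2, G4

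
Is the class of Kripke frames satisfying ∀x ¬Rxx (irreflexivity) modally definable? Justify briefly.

Any modally definable frame class is closed under surjective bounded morphisms.
The 5-cycle (worlds 0,1,2,3,4 with 0→1→2→3→4→0) is irreflexive, and the map sending every world to a single reflexive point • is a surjective bounded morphism (forth: every edge maps to (•,•); back: every world has a successor). So any modal formula valid on the 5-cycle is also valid on the reflexive point, which is not irreflexive.
So the class is not modally definable.

Not definable by any modal formula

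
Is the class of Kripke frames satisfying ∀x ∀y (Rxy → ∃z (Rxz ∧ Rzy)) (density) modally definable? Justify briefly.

Yes: it is density, defined by the C4 schema □□q → □q.
Suppose □□q→□q is valid. Take Rxy and set V(q)={w : xR²w}. Then □□q at x, so □q at x, so q at y, i.e. ∃z(Rxz∧Rzy).

Definable; □□q → □q defines it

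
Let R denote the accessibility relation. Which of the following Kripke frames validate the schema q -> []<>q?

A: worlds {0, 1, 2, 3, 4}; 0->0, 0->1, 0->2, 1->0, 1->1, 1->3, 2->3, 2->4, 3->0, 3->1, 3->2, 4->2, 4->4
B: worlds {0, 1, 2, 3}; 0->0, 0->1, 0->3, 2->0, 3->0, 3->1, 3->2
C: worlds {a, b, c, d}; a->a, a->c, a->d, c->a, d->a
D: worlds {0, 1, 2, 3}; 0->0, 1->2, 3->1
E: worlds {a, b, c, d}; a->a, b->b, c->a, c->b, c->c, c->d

C

The schema corresponds to symmetry: forall x forall y (Rxy -> Ryx).
A: fails — R02 but not R20.
B: fails — R32 but not R23.
C: ✓.
D: fails — R12 but not R21.
E: fails — Rcd but not Rdc.
Valid on: C.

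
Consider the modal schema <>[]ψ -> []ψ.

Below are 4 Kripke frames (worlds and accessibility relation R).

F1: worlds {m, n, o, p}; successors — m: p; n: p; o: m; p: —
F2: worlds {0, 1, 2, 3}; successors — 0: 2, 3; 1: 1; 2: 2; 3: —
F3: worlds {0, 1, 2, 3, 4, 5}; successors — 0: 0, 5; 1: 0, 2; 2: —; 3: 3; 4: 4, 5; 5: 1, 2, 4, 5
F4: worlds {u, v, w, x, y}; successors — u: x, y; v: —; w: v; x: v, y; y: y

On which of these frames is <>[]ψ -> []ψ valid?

The schema corresponds to the Euclidean property: forall x forall y forall z (Rxy & Rxz -> Ryz).
F1: fails — Rmp and Rmp but not Rpp.
F2: fails — R03 and R03 but not R33.
F3: fails — R05 and R00 but not R50.
F4: fails — Rux and Rux but not Rxx.

none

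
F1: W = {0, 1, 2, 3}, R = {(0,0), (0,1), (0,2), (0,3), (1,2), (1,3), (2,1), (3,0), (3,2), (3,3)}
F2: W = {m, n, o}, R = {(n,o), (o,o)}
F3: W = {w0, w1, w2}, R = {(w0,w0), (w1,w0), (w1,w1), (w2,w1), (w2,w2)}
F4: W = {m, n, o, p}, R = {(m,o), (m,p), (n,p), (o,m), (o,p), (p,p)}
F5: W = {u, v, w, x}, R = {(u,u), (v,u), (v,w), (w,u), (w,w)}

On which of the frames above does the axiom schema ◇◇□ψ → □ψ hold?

F2

The schema corresponds to a generalized confluence (Geach) condition: ∀x ∀y ∀z ((xR²y ∧ xRz) → ∃w (yRw ∧ z = w)).
F1: fails — 0R²1, 0R0 but no w with 1Rw and 0=w.
F2: satisfies the condition.
F3: fails — w1R²w0, w1Rw1 but no w with w0Rw and w1=w.
F4: fails — mR²p, mRo but no w with pRw and o=w.
F5: fails — vR²u, vRw but no t with uRt and w=t.
Valid on: F2.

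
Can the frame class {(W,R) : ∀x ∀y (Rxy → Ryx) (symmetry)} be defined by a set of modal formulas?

Yes, by q → □◇q

This is a Sahlqvist condition; the B axiom q → □◇q defines it.
Suppose q→□◇q is valid. Take Rxy and set V(q)={x}. Then q at x, so □◇q at x, so ◇q at y, so some z with Ryz has q; z=x, i.e. Ryx.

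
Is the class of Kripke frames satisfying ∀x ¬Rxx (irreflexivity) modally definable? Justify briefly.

No — not modally definable

Modal frame validity is preserved under surjective bounded morphisms.
The 2-cycle (worlds w0,w1 with w0→w1→w0) is irreflexive, and the map sending every world to a single reflexive point • is a surjective bounded morphism (forth: every edge maps to (•,•); back: every world has a successor). So any modal formula valid on the 2-cycle is also valid on the reflexive point, which is not irreflexive.
So the class is not modally definable.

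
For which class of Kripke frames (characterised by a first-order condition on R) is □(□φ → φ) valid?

shift-reflexivity: ∀x ∀y (Rxy → Ryy)

Suppose □(□φ→φ) is valid. Take Rxy and set V(φ)={w : Ryw}. Then at y, □φ holds; since □(□φ→φ) at x, □φ→φ at y, so φ at y, i.e. Ryy.
Conversely, on a frame with shift-reflexivity the schema holds at every world under every valuation.
So the correspondent is shift-reflexivity.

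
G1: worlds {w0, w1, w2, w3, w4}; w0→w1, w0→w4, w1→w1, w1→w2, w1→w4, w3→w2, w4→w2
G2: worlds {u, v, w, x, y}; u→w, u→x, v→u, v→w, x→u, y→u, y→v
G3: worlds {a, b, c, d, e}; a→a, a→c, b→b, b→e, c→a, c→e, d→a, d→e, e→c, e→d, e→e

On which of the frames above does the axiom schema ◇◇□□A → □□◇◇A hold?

Frame correspondent (Sahlqvist): ∀x ∀y ∀z ((xR²y ∧ xR²z) → ∃w (yR²w ∧ zR²w)) — i.e. a generalized confluence (Geach) condition.
G1: fails — w0R²w1, w0R²w2 but no w with w1R²w and w2R²w.
G2: fails — vR²w, vR²w but no t with wR²t and wR²t.
G3: ✓.

G3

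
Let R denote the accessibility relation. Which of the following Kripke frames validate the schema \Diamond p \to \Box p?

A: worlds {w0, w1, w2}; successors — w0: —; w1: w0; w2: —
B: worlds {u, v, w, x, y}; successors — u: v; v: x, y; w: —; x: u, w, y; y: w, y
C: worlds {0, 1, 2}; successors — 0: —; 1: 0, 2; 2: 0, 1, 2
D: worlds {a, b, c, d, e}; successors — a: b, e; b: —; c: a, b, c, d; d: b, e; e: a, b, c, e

A

Frame correspondent (Sahlqvist): \forall x \forall y \forall z (Rxy \wedge Rxz \to y = z) — i.e. partial functionality.
A: satisfies the condition.
B: fails — v sees both x and y.
C: fails — 1 sees both 0 and 2.
D: fails — a sees both b and e.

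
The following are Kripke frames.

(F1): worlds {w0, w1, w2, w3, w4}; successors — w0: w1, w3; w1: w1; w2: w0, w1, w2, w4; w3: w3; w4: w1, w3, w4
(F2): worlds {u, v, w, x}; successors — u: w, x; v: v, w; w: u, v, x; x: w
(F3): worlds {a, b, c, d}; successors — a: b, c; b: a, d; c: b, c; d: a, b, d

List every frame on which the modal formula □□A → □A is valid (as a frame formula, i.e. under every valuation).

(F1), (F3)

Frame correspondent (Sahlqvist): ∀x ∀y (Rxy → ∃z (Rxz ∧ Rzy)) — i.e. density.
(F1): satisfies the condition.
(F2): fails — Rxw but no z with Rxz and Rzw.
(F3): satisfies the condition.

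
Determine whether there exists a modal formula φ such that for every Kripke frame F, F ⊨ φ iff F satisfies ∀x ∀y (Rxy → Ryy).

Yes: it is shift-reflexivity, defined by the T□ schema □(□r → r).
Suppose □(□r→r) is valid. Take Rxy and set V(r)={w : Ryw}. Then at y, □r holds; since □(□r→r) at x, □r→r at y, so r at y, i.e. Ryy.

Yes — defined by □(□r → r)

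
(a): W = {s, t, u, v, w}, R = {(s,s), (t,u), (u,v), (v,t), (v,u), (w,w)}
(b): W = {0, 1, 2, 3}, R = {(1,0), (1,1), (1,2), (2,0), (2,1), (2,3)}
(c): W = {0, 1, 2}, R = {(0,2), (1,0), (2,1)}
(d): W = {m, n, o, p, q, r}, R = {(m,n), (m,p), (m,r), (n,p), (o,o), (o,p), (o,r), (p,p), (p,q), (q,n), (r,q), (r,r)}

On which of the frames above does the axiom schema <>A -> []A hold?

(c)

The schema corresponds to partial functionality: forall x forall y forall z (Rxy & Rxz -> y = z).
(a): fails — v sees both t and u.
(b): fails — 1 sees both 0 and 1.
(c): ✓.
(d): fails — m sees both n and p.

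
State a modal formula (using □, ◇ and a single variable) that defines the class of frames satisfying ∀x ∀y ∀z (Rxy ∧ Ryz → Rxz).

□ψ → □□ψ

The condition is transitivity. The 4 schema □ψ → □□ψ defines it.
Suppose □ψ→□□ψ is valid. Take Rxy, Ryz and set V(ψ)={w : Rxw}. Then □ψ at x, so □□ψ at x, so □ψ at y, so ψ at z, i.e. Rxz.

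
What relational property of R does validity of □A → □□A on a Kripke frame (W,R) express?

Suppose □A→□□A is valid. Take Rxy, Ryz and set V(A)={w : Rxw}. Then □A at x, so □□A at x, so □A at y, so A at z, i.e. Rxz.

transitivity: ∀x ∀y ∀z (Rxy ∧ Ryz → Rxz)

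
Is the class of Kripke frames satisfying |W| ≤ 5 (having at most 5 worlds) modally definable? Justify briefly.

Not definable by any modal formula

Any modally definable frame class is closed under disjoint unions.
Any modal formula valid on each of 6 disjoint one-world frames is valid on their disjoint union (validity is preserved under disjoint unions). Each one-world frame has |W|=1≤5, but the union has |W|=6.
So no modal formula (or set of formulas) defines exactly the |W|≤5 frames.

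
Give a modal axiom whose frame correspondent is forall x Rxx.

This is reflexivity; the standard corresponding axiom is T: □p → p.
Suppose □p→p is valid. At any x set V(p)={w : Rxw}. Then □p holds at x, so p holds at x, i.e. Rxx.

□p → p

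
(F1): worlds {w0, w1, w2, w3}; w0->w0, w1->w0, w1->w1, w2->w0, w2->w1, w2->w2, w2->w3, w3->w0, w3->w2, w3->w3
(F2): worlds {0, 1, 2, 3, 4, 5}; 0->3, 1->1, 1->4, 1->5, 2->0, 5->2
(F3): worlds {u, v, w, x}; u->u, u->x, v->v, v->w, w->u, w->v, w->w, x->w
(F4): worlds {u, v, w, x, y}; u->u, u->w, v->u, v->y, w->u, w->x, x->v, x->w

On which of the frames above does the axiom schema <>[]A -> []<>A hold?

(F1)

The schema corresponds to convergence: forall x forall y forall z (Rxy & Rxz -> exists w (Ryw & Rzw)).
(F1): holds.
(F2): fails — R03 and R03 but 3 and 3 have no common successor.
(F3): fails — Ruu and Rux but u and x have no common successor.
(F4): fails — Rvu and Rvy but u and y have no common successor.
Valid on: (F1).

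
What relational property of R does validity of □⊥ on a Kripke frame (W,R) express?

Emptiness of R

This schema is the Ver axiom.
Its frame correspondent is emptiness of R — ∀x ∀y ¬Rxy.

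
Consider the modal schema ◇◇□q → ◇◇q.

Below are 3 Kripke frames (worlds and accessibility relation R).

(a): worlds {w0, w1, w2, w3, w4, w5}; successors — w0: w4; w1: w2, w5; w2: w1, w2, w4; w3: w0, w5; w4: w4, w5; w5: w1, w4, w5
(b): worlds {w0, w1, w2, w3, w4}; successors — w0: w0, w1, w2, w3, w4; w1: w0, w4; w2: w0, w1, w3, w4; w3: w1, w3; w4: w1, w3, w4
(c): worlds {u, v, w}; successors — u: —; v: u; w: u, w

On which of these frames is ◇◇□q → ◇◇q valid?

The schema corresponds to a generalized confluence (Geach) condition: ∀x ∀y (xR²y → ∃w (yRw ∧ xR²w)).
(a): ✓.
(b): ✓.
(c): fails — wR²u but no t with uRt and wR²t.

(a), (b)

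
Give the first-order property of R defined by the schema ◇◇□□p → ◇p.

∀x ∀y (xR²y → ∃w (yR²w ∧ xRw))

This is a Sahlqvist (Geach-type) schema ◇^2□^2p → □^0◇^1p.
Minimal-valuation argument: fix x; take any y with xR^2y and any z with xR^0z. Set V(p) to the set of worlds R-reachable from y in exactly 2 steps. Then □^2p holds at y, so the antecedent holds at x; validity forces ◇^1p at z, giving a w with zR^1w and yR^2w.
First-order correspondent: ∀x ∀y (xR²y → ∃w (yR²w ∧ xRw)).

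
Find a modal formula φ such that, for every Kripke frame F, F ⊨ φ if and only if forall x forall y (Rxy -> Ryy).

□(□q → q)

The condition is shift-reflexivity. The T□ schema □(□q → q) defines it.
Suppose □(□q→q) is valid. Take Rxy and set V(q)={w : Ryw}. Then at y, □q holds; since □(□q→q) at x, □q→q at y, so q at y, i.e. Ryy.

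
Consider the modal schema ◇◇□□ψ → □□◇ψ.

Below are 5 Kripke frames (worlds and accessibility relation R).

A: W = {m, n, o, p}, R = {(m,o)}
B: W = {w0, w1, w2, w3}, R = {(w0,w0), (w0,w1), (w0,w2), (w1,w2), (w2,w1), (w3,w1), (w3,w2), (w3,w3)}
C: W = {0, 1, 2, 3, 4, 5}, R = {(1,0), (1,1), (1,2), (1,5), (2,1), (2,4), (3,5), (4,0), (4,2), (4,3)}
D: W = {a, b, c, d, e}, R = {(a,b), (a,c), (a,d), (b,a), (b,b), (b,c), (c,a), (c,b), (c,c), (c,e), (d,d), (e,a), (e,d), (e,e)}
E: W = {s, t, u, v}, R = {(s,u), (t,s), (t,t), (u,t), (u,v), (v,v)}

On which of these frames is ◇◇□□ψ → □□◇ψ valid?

The schema corresponds to a generalized confluence (Geach) condition: ∀x ∀y ∀z ((xR²y ∧ xR²z) → ∃w (yR²w ∧ zRw)).
A: holds.
B: fails — w0R²w1, w0R²w1 but no w with w1R²w and w1Rw.
C: fails — 1R²0, 1R²0 but no w with 0R²w and 0Rw.
D: fails — aR²d, aR²b but no w with dR²w and bRw.
E: fails — sR²t, sR²v but no w with tR²w and vRw.

A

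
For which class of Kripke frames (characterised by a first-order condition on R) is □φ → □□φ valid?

Transitivity

Suppose □φ→□□φ is valid. Take Rxy, Ryz and set V(φ)={w : Rxw}. Then □φ at x, so □□φ at x, so □φ at y, so φ at z, i.e. Rxz.
The converse is a direct semantic check.
Frame condition: ∀x ∀y ∀z (Rxy ∧ Ryz → Rxz).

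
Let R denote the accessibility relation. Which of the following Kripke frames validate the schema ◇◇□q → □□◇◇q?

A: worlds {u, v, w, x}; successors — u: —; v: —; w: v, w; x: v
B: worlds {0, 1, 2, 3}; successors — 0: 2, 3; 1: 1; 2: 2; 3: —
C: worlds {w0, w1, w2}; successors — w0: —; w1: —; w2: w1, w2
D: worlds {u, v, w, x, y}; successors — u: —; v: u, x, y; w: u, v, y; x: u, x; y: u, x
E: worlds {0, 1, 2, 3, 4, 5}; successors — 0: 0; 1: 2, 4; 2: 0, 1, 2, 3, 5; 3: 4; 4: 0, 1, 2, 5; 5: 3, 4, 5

B

Frame correspondent (Sahlqvist): ∀x ∀y ∀z ((xR²y ∧ xR²z) → ∃w (yRw ∧ zR²w)) — i.e. a generalized confluence (Geach) condition.
A: fails — wR²v, wR²v but no t with vRt and vR²t.
B: holds.
C: fails — w2R²w1, w2R²w1 but no w with w1Rw and w1R²w.
D: fails — vR²u, vR²u but no t with uRt and uR²t.
E: fails — 1R²1, 1R²0 but no w with 1Rw and 0R²w.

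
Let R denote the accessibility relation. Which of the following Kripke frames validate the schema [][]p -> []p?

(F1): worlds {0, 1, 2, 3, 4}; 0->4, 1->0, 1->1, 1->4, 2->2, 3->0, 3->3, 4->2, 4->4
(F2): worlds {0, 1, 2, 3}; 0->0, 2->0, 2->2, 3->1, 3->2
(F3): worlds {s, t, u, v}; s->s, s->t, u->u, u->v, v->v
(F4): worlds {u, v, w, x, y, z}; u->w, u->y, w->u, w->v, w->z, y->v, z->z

Frame correspondent (Sahlqvist): forall x forall y (Rxy -> exists z (Rxz & Rzy)) — i.e. density.
(F1): holds.
(F2): fails — R31 but no z with R3z and Rz1.
(F3): holds.
(F4): fails — Rwu but no t with Rwt and Rtu.
Valid on: (F1), (F3).

(F1), (F3)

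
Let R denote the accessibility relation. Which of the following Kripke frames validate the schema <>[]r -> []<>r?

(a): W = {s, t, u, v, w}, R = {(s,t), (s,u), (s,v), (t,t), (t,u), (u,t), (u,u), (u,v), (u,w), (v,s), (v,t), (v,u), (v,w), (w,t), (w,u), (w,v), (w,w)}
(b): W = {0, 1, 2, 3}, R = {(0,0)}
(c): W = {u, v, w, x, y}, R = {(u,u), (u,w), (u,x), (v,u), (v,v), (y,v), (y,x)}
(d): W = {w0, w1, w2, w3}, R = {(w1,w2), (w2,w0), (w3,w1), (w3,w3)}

(a), (b)

Frame correspondent (Sahlqvist): forall x forall y forall z (Rxy & Rxz -> exists w (Ryw & Rzw)) — i.e. convergence.
(a): satisfies the condition.
(b): satisfies the condition.
(c): fails — Ruw and Ruw but w and w have no common successor.
(d): fails — Rw2w0 and Rw2w0 but w0 and w0 have no common successor.
Valid on: (a), (b).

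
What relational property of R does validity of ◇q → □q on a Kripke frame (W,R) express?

partial functionality

Suppose ◇q→□q is valid. Take Rxy, Rxz and set V(q)={y}. Then ◇q at x, so □q at x, so q at z, i.e. z=y.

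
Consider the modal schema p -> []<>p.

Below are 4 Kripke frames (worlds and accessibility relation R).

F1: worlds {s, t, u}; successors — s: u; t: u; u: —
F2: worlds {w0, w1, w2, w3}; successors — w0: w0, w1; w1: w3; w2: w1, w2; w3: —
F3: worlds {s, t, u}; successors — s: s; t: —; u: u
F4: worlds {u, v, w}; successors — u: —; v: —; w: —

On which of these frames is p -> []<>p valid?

F3, F4

The schema corresponds to symmetry: forall x forall y (Rxy -> Ryx).
F1: fails — Rsu but not Rus.
F2: fails — Rw1w3 but not Rw3w1.
F3: ✓.
F4: ✓.
Valid on: F3, F4.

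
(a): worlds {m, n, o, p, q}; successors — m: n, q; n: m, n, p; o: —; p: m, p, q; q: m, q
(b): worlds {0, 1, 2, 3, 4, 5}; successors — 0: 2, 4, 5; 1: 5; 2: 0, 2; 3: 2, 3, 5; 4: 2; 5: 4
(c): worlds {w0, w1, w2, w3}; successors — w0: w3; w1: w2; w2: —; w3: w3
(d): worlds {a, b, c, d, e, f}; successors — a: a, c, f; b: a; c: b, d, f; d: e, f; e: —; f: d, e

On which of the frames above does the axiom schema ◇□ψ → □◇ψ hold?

(a)

The schema corresponds to convergence: ∀x ∀y ∀z (Rxy ∧ Rxz → ∃w (Ryw ∧ Rzw)).
(a): satisfies the condition.
(b): fails — R02 and R05 but 2 and 5 have no common successor.
(c): fails — Rw1w2 and Rw1w2 but w2 and w2 have no common successor.
(d): fails — Raa and Raf but a and f have no common successor.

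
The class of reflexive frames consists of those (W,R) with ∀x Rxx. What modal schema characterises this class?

□q → q

This is reflexivity; the standard corresponding axiom is T: □q → q.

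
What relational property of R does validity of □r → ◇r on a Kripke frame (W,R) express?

Suppose □r→◇r is valid. At any x set V(r)=W. Then □r at x, so ◇r at x, so x has a successor.

seriality: ∀x ∃y Rxy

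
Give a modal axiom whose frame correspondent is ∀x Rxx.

This is reflexivity; the standard corresponding axiom is T: □p → p.
Suppose □p→p is valid. At any x set V(p)={w : Rxw}. Then □p holds at x, so p holds at x, i.e. Rxx.

□p → p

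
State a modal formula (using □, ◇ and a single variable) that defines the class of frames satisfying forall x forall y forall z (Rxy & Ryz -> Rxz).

□q → □□q

The condition is transitivity. The 4 schema □q → □□q defines it.
Suppose □q→□□q is valid. Take Rxy, Ryz and set V(q)={w : Rxw}. Then □q at x, so □□q at x, so □q at y, so q at z, i.e. Rxz.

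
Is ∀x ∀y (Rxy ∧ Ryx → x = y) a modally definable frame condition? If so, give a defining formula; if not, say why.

Not modally definable

If a class were modally definable it would be closed under surjective bounded morphisms (Goldblatt–Thomason).
The 6-cycle (worlds 0,1,2,3,4,5 with 0→1→2→3→4→5→0) is antisymmetric. Sending even-indexed worlds to a and odd-indexed worlds to b is a surjective bounded morphism onto the two-world frame with a↔b, which is not antisymmetric.
So the class is not modally definable.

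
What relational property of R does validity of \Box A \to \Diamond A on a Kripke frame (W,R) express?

Suppose □A→◇A is valid. At any x set V(A)=W. Then □A at x, so ◇A at x, so x has a successor.
The converse is a direct semantic check.
So the correspondent is seriality.

seriality: \forall x \exists y Rxy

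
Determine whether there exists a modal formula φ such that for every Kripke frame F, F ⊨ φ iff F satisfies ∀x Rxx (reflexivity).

Yes — defined by □r → r

This is a Sahlqvist condition; the T axiom □r → r defines it.
Suppose □r→r is valid. At any x set V(r)={w : Rxw}. Then □r holds at x, so r holds at x, i.e. Rxx.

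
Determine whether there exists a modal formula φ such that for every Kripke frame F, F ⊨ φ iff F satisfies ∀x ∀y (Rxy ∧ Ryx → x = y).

Any modally definable frame class is closed under surjective bounded morphisms.
The 6-cycle (worlds w0,w1,w2,w3,w4,w5 with w0→w1→w2→w3→w4→w5→w0) is antisymmetric. Sending even-indexed worlds to • and odd-indexed worlds to ∘ is a surjective bounded morphism onto the two-world frame with •↔∘, which is not antisymmetric.
Hence antisymmetry is not modally definable.

Not modally definable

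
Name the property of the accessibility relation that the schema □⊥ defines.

emptiness of R: ∀x ∀y ¬Rxy

□⊥ is valid iff no world has any successor (otherwise □⊥ fails at any world with one).
Conversely, on a frame with emptiness of R the schema holds at every world under every valuation.
Frame condition: ∀x ∀y ¬Rxy.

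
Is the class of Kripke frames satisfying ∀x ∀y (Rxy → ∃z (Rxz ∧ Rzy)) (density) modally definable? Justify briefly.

Yes, by □□q → □q

This is a Sahlqvist condition; the C4 axiom □□q → □q defines it.
Suppose □□q→□q is valid. Take Rxy and set V(q)={w : xR²w}. Then □□q at x, so □q at x, so q at y, i.e. ∃z(Rxz∧Rzy).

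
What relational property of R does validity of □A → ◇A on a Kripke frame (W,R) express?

Seriality

This is the D axiom.
Its frame correspondent is seriality — ∀x ∃y Rxy.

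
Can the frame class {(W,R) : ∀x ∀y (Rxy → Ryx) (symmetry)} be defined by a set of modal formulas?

The condition is symmetry. A defining modal formula is p → □◇p.
Suppose p→□◇p is valid. Take Rxy and set V(p)={x}. Then p at x, so □◇p at x, so ◇p at y, so some z with Ryz has p; z=x, i.e. Ryx.

Definable; p → □◇p defines it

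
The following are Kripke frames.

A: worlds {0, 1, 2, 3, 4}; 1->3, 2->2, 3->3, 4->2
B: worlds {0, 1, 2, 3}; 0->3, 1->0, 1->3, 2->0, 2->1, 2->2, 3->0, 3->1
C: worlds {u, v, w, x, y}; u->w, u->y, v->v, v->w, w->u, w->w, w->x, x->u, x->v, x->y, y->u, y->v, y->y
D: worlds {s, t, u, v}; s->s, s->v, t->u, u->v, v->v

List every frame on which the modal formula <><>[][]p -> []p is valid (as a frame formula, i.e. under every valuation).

A

Frame correspondent (Sahlqvist): forall x forall y forall z ((x R^2 y & xRz) -> exists w (y R^2 w & z = w)) — i.e. a generalized confluence (Geach) condition.
A: satisfies the condition.
B: fails — 0R²0, 0R3 but no w with 0R²w and 3=w.
C: fails — uR²v, uRy but no t with vR²t and y=t.
D: fails — sR²v, sRs but no w with vR²w and s=w.
Valid on: A.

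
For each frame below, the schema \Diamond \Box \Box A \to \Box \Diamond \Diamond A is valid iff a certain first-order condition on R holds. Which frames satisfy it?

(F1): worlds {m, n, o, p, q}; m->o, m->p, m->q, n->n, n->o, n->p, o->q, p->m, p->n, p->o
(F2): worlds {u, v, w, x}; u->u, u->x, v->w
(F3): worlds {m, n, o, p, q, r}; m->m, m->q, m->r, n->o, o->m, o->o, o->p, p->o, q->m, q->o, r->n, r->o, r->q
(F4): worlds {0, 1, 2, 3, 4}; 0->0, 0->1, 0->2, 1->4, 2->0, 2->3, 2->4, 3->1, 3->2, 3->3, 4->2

(F3), (F4)

Frame correspondent (Sahlqvist): \forall x \forall y \forall z ((xRy \wedge xRz) \to \exists w (y R^2 w \wedge z R^2 w)) — i.e. a generalized confluence (Geach) condition.
(F1): fails — mRo, mRo but no w with oR²w and oR²w.
(F2): fails — uRu, uRx but no t with uR²t and xR²t.
(F3): ✓.
(F4): ✓.
Valid on: (F3), (F4).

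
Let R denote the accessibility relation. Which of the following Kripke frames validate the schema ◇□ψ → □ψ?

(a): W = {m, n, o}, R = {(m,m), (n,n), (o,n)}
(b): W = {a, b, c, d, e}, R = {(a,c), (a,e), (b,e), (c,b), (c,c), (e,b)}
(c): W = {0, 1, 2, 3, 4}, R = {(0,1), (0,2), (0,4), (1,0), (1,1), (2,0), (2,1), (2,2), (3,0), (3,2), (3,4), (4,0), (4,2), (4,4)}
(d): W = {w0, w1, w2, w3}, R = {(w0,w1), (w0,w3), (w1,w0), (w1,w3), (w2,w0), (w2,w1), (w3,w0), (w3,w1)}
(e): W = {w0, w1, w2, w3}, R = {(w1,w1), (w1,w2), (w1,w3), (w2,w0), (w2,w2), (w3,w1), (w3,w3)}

(a)

The schema corresponds to the Euclidean property: ∀x ∀y ∀z (Rxy ∧ Rxz → Ryz).
(a): holds.
(b): fails — Rae and Rae but not Ree.
(c): fails — R02 and R04 but not R24.
(d): fails — Rw0w1 and Rw0w1 but not Rw1w1.
(e): fails — Rw1w2 and Rw1w1 but not Rw2w1.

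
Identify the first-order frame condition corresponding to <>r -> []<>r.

Suppose ◇r→□◇r is valid. Take Rxy, Rxz and set V(r)={y}. Then ◇r at x, so □◇r at x, so ◇r at z, so some w with Rzw has r; w=y, i.e. Rzy. By symmetry of the argument, Ryz.
Conversely, any frame satisfying forall x forall y forall z (Rxy & Rxz -> Ryz) validates the schema.
Frame condition: forall x forall y forall z (Rxy & Rxz -> Ryz).

the Euclidean property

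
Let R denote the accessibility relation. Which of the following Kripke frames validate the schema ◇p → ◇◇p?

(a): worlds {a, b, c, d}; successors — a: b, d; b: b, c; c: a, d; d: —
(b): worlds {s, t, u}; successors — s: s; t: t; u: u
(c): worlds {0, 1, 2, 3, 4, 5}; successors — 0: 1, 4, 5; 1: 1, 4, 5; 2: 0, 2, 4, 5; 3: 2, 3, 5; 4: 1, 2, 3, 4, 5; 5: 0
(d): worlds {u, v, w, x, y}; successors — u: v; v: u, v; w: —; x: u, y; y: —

(b)

This is the axiom for a generalized confluence (Geach) condition; its first-order frame correspondent is ∀x ∀y (xRy → ∃w (y = w ∧ xR²w)).
(a): fails — aRd but no w with d=w and aR²w.
(b): satisfies the condition.
(c): fails — 5R0 but no w with 0=w and 5R²w.
(d): fails — xRu but no t with u=t and xR²t.
Valid on: (b).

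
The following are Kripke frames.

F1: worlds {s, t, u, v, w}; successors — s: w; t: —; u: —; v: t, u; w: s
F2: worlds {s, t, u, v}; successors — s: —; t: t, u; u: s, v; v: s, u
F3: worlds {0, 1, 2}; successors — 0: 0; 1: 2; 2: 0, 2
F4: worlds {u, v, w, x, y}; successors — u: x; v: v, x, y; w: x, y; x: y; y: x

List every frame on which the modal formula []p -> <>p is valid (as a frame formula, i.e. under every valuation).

This is the axiom for seriality; its first-order frame correspondent is forall x exists y Rxy.
F1: fails — world t has no successor.
F2: fails — world s has no successor.
F3: condition met.
F4: condition met.

F3, F4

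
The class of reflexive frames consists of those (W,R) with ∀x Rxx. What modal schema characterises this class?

This is reflexivity; the standard corresponding axiom is T: □ψ → ψ.

□ψ → ψ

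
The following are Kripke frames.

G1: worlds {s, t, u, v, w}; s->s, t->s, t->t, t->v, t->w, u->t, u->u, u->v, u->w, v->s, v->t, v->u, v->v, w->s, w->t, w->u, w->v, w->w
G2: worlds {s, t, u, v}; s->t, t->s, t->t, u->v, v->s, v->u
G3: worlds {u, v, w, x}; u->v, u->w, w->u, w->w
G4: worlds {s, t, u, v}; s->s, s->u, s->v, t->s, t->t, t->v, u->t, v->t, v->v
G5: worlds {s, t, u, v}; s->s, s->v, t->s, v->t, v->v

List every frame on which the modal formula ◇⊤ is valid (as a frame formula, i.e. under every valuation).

Frame correspondent (Sahlqvist): ∀x ∃y Rxy — i.e. seriality.
G1: holds.
G2: holds.
G3: fails — world v has no successor.
G4: holds.
G5: fails — world u has no successor.

G1, G2, G4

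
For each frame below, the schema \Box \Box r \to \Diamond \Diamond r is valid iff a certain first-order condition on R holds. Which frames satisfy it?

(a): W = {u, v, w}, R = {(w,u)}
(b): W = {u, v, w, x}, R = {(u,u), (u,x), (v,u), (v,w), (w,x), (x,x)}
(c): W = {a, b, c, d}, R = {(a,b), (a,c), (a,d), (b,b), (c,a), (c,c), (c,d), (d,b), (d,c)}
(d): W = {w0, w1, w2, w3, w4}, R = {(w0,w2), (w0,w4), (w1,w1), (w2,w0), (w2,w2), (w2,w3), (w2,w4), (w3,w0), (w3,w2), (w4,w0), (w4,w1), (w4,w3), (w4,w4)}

(b), (c), (d)

Frame correspondent (Sahlqvist): \forall x \exists w (x R^2 w \wedge x R^2 w) — i.e. a generalized confluence (Geach) condition.
(a): fails — at u but no t with uR²t and uR²t.
(b): holds.
(c): holds.
(d): holds.
Valid on: (b), (c), (d).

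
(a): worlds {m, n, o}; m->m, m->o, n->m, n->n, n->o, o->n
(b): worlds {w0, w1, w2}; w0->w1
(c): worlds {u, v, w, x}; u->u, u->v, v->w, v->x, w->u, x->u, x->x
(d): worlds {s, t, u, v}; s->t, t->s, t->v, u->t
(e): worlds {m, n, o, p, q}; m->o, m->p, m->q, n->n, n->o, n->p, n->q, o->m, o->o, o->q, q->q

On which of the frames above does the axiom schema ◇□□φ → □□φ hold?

The schema corresponds to a generalized confluence (Geach) condition: ∀x ∀y ∀z ((xRy ∧ xR²z) → ∃w (yR²w ∧ z = w)).
(a): holds.
(b): holds.
(c): fails — uRv, uR²v but no t with vR²t and v=t.
(d): fails — sRt, sR²s but no w with tR²w and s=w.
(e): fails — mRp, mR²m but no w with pR²w and m=w.

(a), (b)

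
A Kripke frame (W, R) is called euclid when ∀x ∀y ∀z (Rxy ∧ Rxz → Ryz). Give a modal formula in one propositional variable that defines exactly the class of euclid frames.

◇q → □◇q

The condition is the Euclidean property. The 5 schema ◇q → □◇q defines it.
Suppose ◇q→□◇q is valid. Take Rxy, Rxz and set V(q)={y}. Then ◇q at x, so □◇q at x, so ◇q at z, so some w with Rzw has q; w=y, i.e. Rzy. By symmetry of the argument, Ryz.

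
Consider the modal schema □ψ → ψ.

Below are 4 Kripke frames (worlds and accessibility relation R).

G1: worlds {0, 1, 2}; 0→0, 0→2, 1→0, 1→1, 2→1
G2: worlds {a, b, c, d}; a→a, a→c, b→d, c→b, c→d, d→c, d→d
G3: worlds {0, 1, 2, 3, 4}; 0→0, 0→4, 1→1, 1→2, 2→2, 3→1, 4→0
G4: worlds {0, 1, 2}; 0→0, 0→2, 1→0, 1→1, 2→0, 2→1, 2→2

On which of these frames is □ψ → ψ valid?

This is the axiom for reflexivity; its first-order frame correspondent is ∀x Rxx.
G1: fails — world 2 does not see itself.
G2: fails — world b does not see itself.
G3: fails — world 3 does not see itself.
G4: ✓.
Valid on: G4.

G4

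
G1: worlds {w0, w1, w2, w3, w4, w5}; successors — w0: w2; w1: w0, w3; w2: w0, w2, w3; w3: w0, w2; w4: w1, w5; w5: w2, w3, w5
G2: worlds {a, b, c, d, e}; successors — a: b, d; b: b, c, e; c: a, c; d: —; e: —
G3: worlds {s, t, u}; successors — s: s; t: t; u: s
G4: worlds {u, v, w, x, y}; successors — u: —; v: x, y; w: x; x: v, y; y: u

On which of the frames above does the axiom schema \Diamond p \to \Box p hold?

G3

The schema corresponds to partial functionality: \forall x \forall y \forall z (Rxy \wedge Rxz \to y = z).
G1: fails — w1 sees both w0 and w3.
G2: fails — a sees both b and d.
G3: ✓.
G4: fails — v sees both x and y.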